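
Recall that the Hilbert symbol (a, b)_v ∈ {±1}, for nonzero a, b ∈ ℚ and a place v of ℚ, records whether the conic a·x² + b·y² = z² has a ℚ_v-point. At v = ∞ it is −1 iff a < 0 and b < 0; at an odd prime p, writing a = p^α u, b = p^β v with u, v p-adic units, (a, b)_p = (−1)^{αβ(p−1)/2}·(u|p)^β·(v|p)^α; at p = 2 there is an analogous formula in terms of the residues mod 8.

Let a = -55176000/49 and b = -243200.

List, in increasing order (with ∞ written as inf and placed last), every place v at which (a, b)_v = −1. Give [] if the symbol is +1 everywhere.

[2, 5, 19, inf]

Mod squares: a ≡ -285, b ≡ -38. Check v ∈ {∞, 2, 3, 5, 7, 11, 19}.
v=19: a=19^1·(≡5), b=19^1·(≡6) mod 19; (5|19)=+1, (6|19)=+1; (−1)^{1·1·9}·(+1)^1·(+1)^1 = -1.
v=3: a=3^1·(≡1), b=3^0·(≡1) mod 3; (1|3)=+1, (1|3)=+1; (−1)^{1·0·1}·(+1)^0·(+1)^1 = +1.
v=2: v_2(a)=6, v_2(b)=9; units ≡ 3, 5 (mod 8); ε·ε+αω+βω = 1·0+6·1+9·1 ≡ 1  ⇒  (a,b)_2 = -1.
v=5: a=5^3·(≡3), b=5^2·(≡2) mod 5; (3|5)=-1, (2|5)=-1; (−1)^{3·2·2}·(-1)^2·(-1)^3 = -1.
v=∞: -285 < 0 and -38 < 0  ⇒  (a,b)_∞ = -1.
v=11: a=11^2·(≡1), b=11^0·(≡10) mod 11; (1|11)=+1, (10|11)=-1; (−1)^{2·0·5}·(+1)^0·(-1)^2 = +1.
v=7: a=7^-2·(≡2), b=7^0·(≡1) mod 7; (2|7)=+1, (1|7)=+1; (−1)^{-2·0·3}·(+1)^0·(+1)^-2 = +1.
|Ram(-285, -38)| = 4, even; anisotropic at {2, 5, 19, ∞}.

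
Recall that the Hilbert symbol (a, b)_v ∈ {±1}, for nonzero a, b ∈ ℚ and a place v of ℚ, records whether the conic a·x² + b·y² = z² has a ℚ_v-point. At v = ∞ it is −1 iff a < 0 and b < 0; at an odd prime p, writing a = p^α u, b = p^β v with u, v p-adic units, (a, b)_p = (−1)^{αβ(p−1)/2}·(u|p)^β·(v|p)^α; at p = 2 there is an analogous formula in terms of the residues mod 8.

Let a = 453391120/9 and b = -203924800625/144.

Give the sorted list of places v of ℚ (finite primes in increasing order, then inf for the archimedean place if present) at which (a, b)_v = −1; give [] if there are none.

[13, 31]

Mod squares: a ≡ 578305, b ≡ -41. Check v ∈ {∞, 2, 3, 5, 7, 13, 31, 41}.
v=31: a=31^1·(≡24), b=31^2·(≡21) mod 31; (24|31)=-1, (21|31)=-1; (−1)^{1·2·15}·(-1)^2·(-1)^1 = -1.
v=∞: 578305 > 0 and -41 < 0  ⇒  (a,b)_∞ = +1.
v=5: a=5^1·(≡1), b=5^4·(≡1) mod 5; (1|5)=+1, (1|5)=+1; (−1)^{1·4·2}·(+1)^4·(+1)^1 = +1.
v=3: a=3^-2·(≡1), b=3^-2·(≡1) mod 3; (1|3)=+1, (1|3)=+1; (−1)^{-2·-2·1}·(+1)^-2·(+1)^-2 = +1.
v=13: a=13^1·(≡1), b=13^2·(≡7) mod 13; (1|13)=+1, (7|13)=-1; (−1)^{1·2·6}·(+1)^2·(-1)^1 = -1.
v=2: v_2(a)=4, v_2(b)=-4; units ≡ 1, 7 (mod 8); ε·ε+αω+βω = 0·1+4·0+-4·0 ≡ 0  ⇒  (a,b)_2 = +1.
v=41: a=41^1·(≡37), b=41^1·(≡32) mod 41; (37|41)=+1, (32|41)=+1; (−1)^{1·1·20}·(+1)^1·(+1)^1 = +1.
v=7: a=7^3·(≡1), b=7^2·(≡1) mod 7; (1|7)=+1, (1|7)=+1; (−1)^{3·2·3}·(+1)^2·(+1)^3 = +1.
|Ram(578305, -41)| = 2, even; anisotropic at {13, 31}.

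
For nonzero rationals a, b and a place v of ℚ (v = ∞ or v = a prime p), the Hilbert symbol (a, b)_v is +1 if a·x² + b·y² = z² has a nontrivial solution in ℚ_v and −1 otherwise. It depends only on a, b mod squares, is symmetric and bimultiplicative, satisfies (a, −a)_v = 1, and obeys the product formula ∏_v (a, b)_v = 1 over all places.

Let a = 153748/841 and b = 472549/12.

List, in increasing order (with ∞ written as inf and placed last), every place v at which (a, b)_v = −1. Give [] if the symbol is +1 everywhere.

(a, b) ≡ (133, 3927) mod (ℚ^×)²; places V = {2, 3, 7, 11, 17, 19, 29, ∞}.
(a,b)_19: α=1, u≡11; β=2, v≡3 (mod 19); (11|19)=+1, (3|19)=-1; sign (−1)^0·+1^2·-1^1 = -1.
(a,b)_29: α=-2, u≡19; β=0, v≡14 (mod 29); (19|29)=-1, (14|29)=-1; sign (−1)^0·-1^0·-1^-2 = +1.
(a,b)_∞: sgn(133)=+, sgn(3927)=+, so +1.
(a,b)_2: α=2, β=-2; u≡5, v≡7 (mod 8); ε(u)ε(v)=0·1, αω(v)=2·0, βω(u)=-2·1; sum ≡ 0  ⇒  +1.
(a,b)_7: α=1, u≡5; β=1, v≡4 (mod 7); (5|7)=-1, (4|7)=+1; sign (−1)^1·-1^1·+1^1 = +1.
(a,b)_11: α=0, u≡9; β=1, v≡4 (mod 11); (9|11)=+1, (4|11)=+1; sign (−1)^0·+1^1·+1^0 = +1.
(a,b)_17: α=2, u≡7; β=1, v≡3 (mod 17); (7|17)=-1, (3|17)=-1; sign (−1)^0·-1^1·-1^2 = -1.
(a,b)_3: α=0, u≡1; β=-1, v≡1 (mod 3); (1|3)=+1, (1|3)=+1; sign (−1)^0·+1^-1·+1^0 = +1.
Ram(133, 3927) = {17, 19}; no ℚ_17-point on the conic.

[17, 19]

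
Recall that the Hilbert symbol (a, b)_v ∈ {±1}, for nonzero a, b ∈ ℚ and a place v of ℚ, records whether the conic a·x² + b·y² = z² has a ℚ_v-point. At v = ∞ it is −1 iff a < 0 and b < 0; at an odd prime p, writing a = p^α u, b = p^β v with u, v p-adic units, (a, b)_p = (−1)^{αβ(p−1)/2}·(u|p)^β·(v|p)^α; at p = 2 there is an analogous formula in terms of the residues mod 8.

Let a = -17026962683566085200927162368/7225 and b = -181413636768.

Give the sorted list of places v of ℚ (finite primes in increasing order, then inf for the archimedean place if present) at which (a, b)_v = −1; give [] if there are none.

[2, 3, 13, 37, 41, inf]

(a, b) ≡ (-1722, -828282) mod (ℚ^×)²; places V = {2, 3, 5, 7, 13, 17, 37, 41, ∞}.
(a,b)_5: α=-2, u≡3; β=0, v≡2 (mod 5); (3|5)=-1, (2|5)=-1; sign (−1)^0·-1^0·-1^-2 = +1.
(a,b)_2: α=15, β=5; u≡3, v≡3 (mod 8); ε(u)ε(v)=1·1, αω(v)=15·1, βω(u)=5·1; sum ≡ 1  ⇒  -1.
(a,b)_13: α=8, u≡2; β=3, v≡4 (mod 13); (2|13)=-1, (4|13)=+1; sign (−1)^0·-1^3·+1^8 = -1.
(a,b)_∞: sgn(-1722)=−, sgn(-828282)=−, so -1.
(a,b)_37: α=2, u≡2; β=1, v≡16 (mod 37); (2|37)=-1, (16|37)=+1; sign (−1)^0·-1^1·+1^2 = -1.
(a,b)_7: α=3, u≡3; β=1, v≡2 (mod 7); (3|7)=-1, (2|7)=+1; sign (−1)^1·-1^1·+1^3 = +1.
(a,b)_17: α=-2, u≡12; β=0, v≡15 (mod 17); (12|17)=-1, (15|17)=+1; sign (−1)^0·-1^0·+1^-2 = +1.
(a,b)_41: α=3, u≡16; β=1, v≡22 (mod 41); (16|41)=+1, (22|41)=-1; sign (−1)^0·+1^1·-1^3 = -1.
(a,b)_3: α=9, u≡2; β=5, v≡2 (mod 3); (2|3)=-1, (2|3)=-1; sign (−1)^1·-1^5·-1^9 = -1.
|Ram(-1722, -828282)| = 6, even; anisotropic at {2, 3, 13, 37, 41, ∞}.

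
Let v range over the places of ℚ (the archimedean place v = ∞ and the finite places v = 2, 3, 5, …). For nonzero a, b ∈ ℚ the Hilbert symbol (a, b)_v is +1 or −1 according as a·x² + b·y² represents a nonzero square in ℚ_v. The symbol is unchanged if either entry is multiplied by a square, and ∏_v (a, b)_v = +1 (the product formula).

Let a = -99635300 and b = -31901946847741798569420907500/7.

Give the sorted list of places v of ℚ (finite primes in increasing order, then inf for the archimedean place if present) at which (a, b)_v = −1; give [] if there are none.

Mod squares: a ≡ -996353, b ≡ -18709901. Check v ∈ {∞, 2, 3, 5, 7, 17, 29, 37, 43, 47, 53}.
v=53: a=53^0·(≡36), b=53^1·(≡46) mod 53; (36|53)=+1, (46|53)=+1; (−1)^{0·1·26}·(+1)^1·(+1)^0 = +1.
v=7: a=7^0·(≡5), b=7^-1·(≡1) mod 7; (5|7)=-1, (1|7)=+1; (−1)^{0·-1·3}·(-1)^-1·(+1)^0 = -1.
v=17: a=17^1·(≡3), b=17^4·(≡14) mod 17; (3|17)=-1, (14|17)=-1; (−1)^{1·4·8}·(-1)^4·(-1)^1 = -1.
v=37: a=37^0·(≡2), b=37^1·(≡13) mod 37; (2|37)=-1, (13|37)=-1; (−1)^{0·1·18}·(-1)^1·(-1)^0 = -1.
v=3: a=3^0·(≡1), b=3^2·(≡1) mod 3; (1|3)=+1, (1|3)=+1; (−1)^{0·2·1}·(+1)^2·(+1)^0 = +1.
v=43: a=43^1·(≡41), b=43^4·(≡25) mod 43; (41|43)=+1, (25|43)=+1; (−1)^{1·4·21}·(+1)^4·(+1)^1 = +1.
v=2: v_2(a)=2, v_2(b)=2; units ≡ 7, 3 (mod 8); ε·ε+αω+βω = 1·1+2·1+2·0 ≡ 1  ⇒  (a,b)_2 = -1.
v=∞: -996353 < 0 and -18709901 < 0  ⇒  (a,b)_∞ = -1.
v=5: a=5^2·(≡3), b=5^4·(≡4) mod 5; (3|5)=-1, (4|5)=+1; (−1)^{2·4·2}·(-1)^4·(+1)^2 = +1.
v=47: a=47^1·(≡35), b=47^3·(≡14) mod 47; (35|47)=-1, (14|47)=+1; (−1)^{1·3·23}·(-1)^3·(+1)^1 = +1.
v=29: a=29^1·(≡17), b=29^3·(≡4) mod 29; (17|29)=-1, (4|29)=+1; (−1)^{1·3·14}·(-1)^3·(+1)^1 = -1.
(-996353, -18709901 / ℚ) ramifies at {2, 7, 17, 29, 37, ∞}: a division algebra.

[2, 7, 17, 29, 37, inf]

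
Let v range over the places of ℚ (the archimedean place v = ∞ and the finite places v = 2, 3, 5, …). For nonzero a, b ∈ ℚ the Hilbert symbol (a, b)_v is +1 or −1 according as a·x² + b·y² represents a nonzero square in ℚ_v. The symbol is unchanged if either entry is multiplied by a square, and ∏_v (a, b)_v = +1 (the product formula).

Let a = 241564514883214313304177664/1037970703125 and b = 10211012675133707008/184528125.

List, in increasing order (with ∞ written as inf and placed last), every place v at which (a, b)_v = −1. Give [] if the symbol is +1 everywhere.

[2, 5, 11, 53]

Mod squares: a ≡ 112854755, b ≡ 935. Check v ∈ {∞, 2, 3, 5, 7, 11, 13, 17, 41, 47, 53}.
v=41: a=41^3·(≡18), b=41^2·(≡31) mod 41; (18|41)=+1, (31|41)=+1; (−1)^{3·2·20}·(+1)^2·(+1)^3 = +1.
v=5: a=5^-9·(≡4), b=5^-5·(≡2) mod 5; (4|5)=+1, (2|5)=-1; (−1)^{-9·-5·2}·(+1)^-5·(-1)^-9 = -1.
v=2: v_2(a)=10, v_2(b)=8; units ≡ 3, 7 (mod 8); ε·ε+αω+βω = 1·1+10·0+8·1 ≡ 1  ⇒  (a,b)_2 = -1.
v=13: a=13^3·(≡8), b=13^2·(≡4) mod 13; (8|13)=-1, (4|13)=+1; (−1)^{3·2·6}·(-1)^2·(+1)^3 = +1.
v=7: a=7^2·(≡5), b=7^0·(≡1) mod 7; (5|7)=-1, (1|7)=+1; (−1)^{2·0·3}·(-1)^0·(+1)^2 = +1.
v=∞: 112854755 > 0 and 935 > 0  ⇒  (a,b)_∞ = +1.
v=11: a=11^2·(≡10), b=11^3·(≡8) mod 11; (10|11)=-1, (8|11)=-1; (−1)^{2·3·5}·(-1)^3·(-1)^2 = -1.
v=47: a=47^3·(≡35), b=47^2·(≡18) mod 47; (35|47)=-1, (18|47)=+1; (−1)^{3·2·23}·(-1)^2·(+1)^3 = +1.
v=3: a=3^-12·(≡2), b=3^-10·(≡2) mod 3; (2|3)=-1, (2|3)=-1; (−1)^{-12·-10·1}·(-1)^-10·(-1)^-12 = +1.
v=17: a=17^1·(≡8), b=17^1·(≡13) mod 17; (8|17)=+1, (13|17)=+1; (−1)^{1·1·8}·(+1)^1·(+1)^1 = +1.
v=53: a=53^3·(≡42), b=53^2·(≡30) mod 53; (42|53)=+1, (30|53)=-1; (−1)^{3·2·26}·(+1)^2·(-1)^3 = -1.
Ram(112854755, 935) = {2, 5, 11, 53}; no ℚ_2-point on the conic.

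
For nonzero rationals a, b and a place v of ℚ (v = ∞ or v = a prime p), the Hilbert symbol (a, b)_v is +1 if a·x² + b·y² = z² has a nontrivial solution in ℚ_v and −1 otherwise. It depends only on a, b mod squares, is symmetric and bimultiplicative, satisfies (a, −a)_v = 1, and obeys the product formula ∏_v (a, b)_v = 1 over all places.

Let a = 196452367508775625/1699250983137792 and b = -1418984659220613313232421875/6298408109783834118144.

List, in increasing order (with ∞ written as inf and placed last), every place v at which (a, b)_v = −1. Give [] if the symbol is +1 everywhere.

(a, b) ≡ (2, -374) mod (ℚ^×)²; places V = {2, 3, 5, 7, 11, 13, 17, 29, 31, 37, 41, ∞}.
(a,b)_2: α=-9, β=-11; u≡1, v≡5 (mod 8); ε(u)ε(v)=0·0, αω(v)=-9·1, βω(u)=-11·0; sum ≡ 1  ⇒  -1.
(a,b)_7: α=-4, u≡4; β=-8, v≡4 (mod 7); (4|7)=+1, (4|7)=+1; sign (−1)^0·+1^-8·+1^-4 = +1.
(a,b)_13: α=2, u≡2; β=2, v≡1 (mod 13); (2|13)=-1, (1|13)=+1; sign (−1)^0·-1^2·+1^2 = +1.
(a,b)_17: α=-2, u≡16; β=-1, v≡5 (mod 17); (16|17)=+1, (5|17)=-1; sign (−1)^0·+1^-1·-1^-2 = +1.
(a,b)_37: α=2, u≡5; β=2, v≡1 (mod 37); (5|37)=-1, (1|37)=+1; sign (−1)^0·-1^2·+1^2 = +1.
(a,b)_3: α=-14, u≡2; β=-22, v≡1 (mod 3); (2|3)=-1, (1|3)=+1; sign (−1)^0·-1^-22·+1^-14 = +1.
(a,b)_31: α=2, u≡14; β=2, v≡23 (mod 31); (14|31)=+1, (23|31)=-1; sign (−1)^0·+1^2·-1^2 = +1.
(a,b)_∞: sgn(2)=+, sgn(-374)=−, so +1.
(a,b)_29: α=2, u≡3; β=2, v≡11 (mod 29); (3|29)=-1, (11|29)=-1; sign (−1)^0·-1^2·-1^2 = +1.
(a,b)_11: α=0, u≡7; β=1, v≡10 (mod 11); (7|11)=-1, (10|11)=-1; sign (−1)^0·-1^1·-1^0 = -1.
(a,b)_41: α=2, u≡33; β=4, v≡36 (mod 41); (33|41)=+1, (36|41)=+1; sign (−1)^0·+1^4·+1^2 = +1.
(a,b)_5: α=4, u≡3; β=12, v≡1 (mod 5); (3|5)=-1, (1|5)=+1; sign (−1)^0·-1^12·+1^4 = +1.
(2, -374 / ℚ) ramifies at {2, 11}: a division algebra.

[2, 11]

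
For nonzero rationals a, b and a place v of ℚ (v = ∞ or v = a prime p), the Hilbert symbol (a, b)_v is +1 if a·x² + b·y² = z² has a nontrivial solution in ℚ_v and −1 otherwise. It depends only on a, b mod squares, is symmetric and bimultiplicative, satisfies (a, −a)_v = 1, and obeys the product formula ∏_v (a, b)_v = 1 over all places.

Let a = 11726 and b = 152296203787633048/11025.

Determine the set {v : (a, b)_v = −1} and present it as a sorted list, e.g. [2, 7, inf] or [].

(a, b) ≡ (11726, 22678) mod (ℚ^×)²; places V = {2, 3, 5, 7, 11, 13, 17, 23, 29, 41, ∞}.
(a,b)_7: α=0, u≡1; β=-2, v≡3 (mod 7); (1|7)=+1, (3|7)=-1; sign (−1)^0·+1^-2·-1^0 = +1.
(a,b)_29: α=0, u≡10; β=1, v≡16 (mod 29); (10|29)=-1, (16|29)=+1; sign (−1)^0·-1^1·+1^0 = -1.
(a,b)_41: α=1, u≡40; β=2, v≡8 (mod 41); (40|41)=+1, (8|41)=+1; sign (−1)^0·+1^2·+1^1 = +1.
(a,b)_23: α=0, u≡19; β=1, v≡20 (mod 23); (19|23)=-1, (20|23)=-1; sign (−1)^0·-1^1·-1^0 = -1.
(a,b)_2: α=1, β=3; u≡7, v≡3 (mod 8); ε(u)ε(v)=1·1, αω(v)=1·1, βω(u)=3·0; sum ≡ 0  ⇒  +1.
(a,b)_3: α=0, u≡2; β=-2, v≡1 (mod 3); (2|3)=-1, (1|3)=+1; sign (−1)^0·-1^-2·+1^0 = +1.
(a,b)_17: α=0, u≡13; β=3, v≡16 (mod 17); (13|17)=+1, (16|17)=+1; sign (−1)^0·+1^3·+1^0 = +1.
(a,b)_11: α=1, u≡10; β=2, v≡6 (mod 11); (10|11)=-1, (6|11)=-1; sign (−1)^0·-1^2·-1^1 = -1.
(a,b)_13: α=1, u≡5; β=4, v≡8 (mod 13); (5|13)=-1, (8|13)=-1; sign (−1)^0·-1^4·-1^1 = -1.
(a,b)_5: α=0, u≡1; β=-2, v≡3 (mod 5); (1|5)=+1, (3|5)=-1; sign (−1)^0·+1^-2·-1^0 = +1.
(a,b)_∞: sgn(11726)=+, sgn(22678)=+, so +1.
(11726, 22678 / ℚ) ramifies at {11, 13, 23, 29}: a division algebra.

[11, 13, 23, 29]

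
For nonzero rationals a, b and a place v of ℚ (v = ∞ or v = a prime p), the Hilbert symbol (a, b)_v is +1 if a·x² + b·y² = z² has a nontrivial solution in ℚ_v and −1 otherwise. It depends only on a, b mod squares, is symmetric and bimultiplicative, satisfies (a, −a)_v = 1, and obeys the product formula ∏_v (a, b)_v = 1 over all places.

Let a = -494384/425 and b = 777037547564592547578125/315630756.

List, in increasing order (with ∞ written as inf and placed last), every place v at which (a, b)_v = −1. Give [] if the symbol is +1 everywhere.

(a, b) ≡ (-187, 623645) mod (ℚ^×)²; places V = {2, 3, 5, 7, 11, 17, 23, 29, 47, 53, ∞}.
(a,b)_17: α=-1, u≡14; β=5, v≡4 (mod 17); (14|17)=-1, (4|17)=+1; sign (−1)^0·-1^5·+1^-1 = -1.
(a,b)_2: α=4, β=-2; u≡5, v≡5 (mod 8); ε(u)ε(v)=0·0, αω(v)=4·1, βω(u)=-2·1; sum ≡ 0  ⇒  +1.
(a,b)_7: α=0, u≡1; β=-2, v≡2 (mod 7); (1|7)=+1, (2|7)=+1; sign (−1)^0·+1^-2·+1^0 = +1.
(a,b)_3: α=0, u≡2; β=-6, v≡2 (mod 3); (2|3)=-1, (2|3)=-1; sign (−1)^0·-1^-6·-1^0 = +1.
(a,b)_5: α=-2, u≡3; β=7, v≡4 (mod 5); (3|5)=-1, (4|5)=+1; sign (−1)^0·-1^7·+1^-2 = -1.
(a,b)_23: α=0, u≡21; β=1, v≡10 (mod 23); (21|23)=-1, (10|23)=-1; sign (−1)^0·-1^1·-1^0 = -1.
(a,b)_47: α=0, u≡28; β=-2, v≡34 (mod 47); (28|47)=+1, (34|47)=+1; sign (−1)^0·+1^-2·+1^0 = +1.
(a,b)_11: α=1, u≡5; β=3, v≡5 (mod 11); (5|11)=+1, (5|11)=+1; sign (−1)^1·+1^3·+1^1 = -1.
(a,b)_∞: sgn(-187)=−, sgn(623645)=+, so +1.
(a,b)_53: α=2, u≡36; β=4, v≡4 (mod 53); (36|53)=+1, (4|53)=+1; sign (−1)^0·+1^4·+1^2 = +1.
(a,b)_29: α=0, u≡5; β=1, v≡1 (mod 29); (5|29)=+1, (1|29)=+1; sign (−1)^0·+1^1·+1^0 = +1.
|Ram(-187, 623645)| = 4, even; anisotropic at {5, 11, 17, 23}.

[5, 11, 17, 23]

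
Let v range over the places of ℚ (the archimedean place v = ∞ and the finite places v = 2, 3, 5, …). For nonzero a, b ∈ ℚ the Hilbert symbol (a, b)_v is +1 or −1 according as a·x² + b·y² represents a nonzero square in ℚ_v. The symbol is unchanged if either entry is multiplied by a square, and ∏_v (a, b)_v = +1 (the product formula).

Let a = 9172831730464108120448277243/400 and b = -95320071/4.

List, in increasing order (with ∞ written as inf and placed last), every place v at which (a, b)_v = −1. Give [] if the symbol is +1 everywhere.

[7, 13]

Mod squares: a ≡ 667667, b ≡ -1176791. Check v ∈ {∞, 2, 3, 5, 7, 11, 13, 17, 23, 29, 31}.
v=∞: 667667 > 0 and -1176791 < 0  ⇒  (a,b)_∞ = +1.
v=11: a=11^3·(≡8), b=11^1·(≡5) mod 11; (8|11)=-1, (5|11)=+1; (−1)^{3·1·5}·(-1)^1·(+1)^3 = +1.
v=2: v_2(a)=-4, v_2(b)=-2; units ≡ 3, 1 (mod 8); ε·ε+αω+βω = 1·0+-4·0+-2·1 ≡ 0  ⇒  (a,b)_2 = +1.
v=3: a=3^6·(≡2), b=3^4·(≡1) mod 3; (2|3)=-1, (1|3)=+1; (−1)^{6·4·1}·(-1)^4·(+1)^6 = +1.
v=7: a=7^5·(≡3), b=7^1·(≡6) mod 7; (3|7)=-1, (6|7)=-1; (−1)^{5·1·3}·(-1)^1·(-1)^5 = -1.
v=17: a=17^4·(≡2), b=17^1·(≡16) mod 17; (2|17)=+1, (16|17)=+1; (−1)^{4·1·8}·(+1)^1·(+1)^4 = +1.
v=29: a=29^3·(≡26), b=29^1·(≡12) mod 29; (26|29)=-1, (12|29)=-1; (−1)^{3·1·14}·(-1)^1·(-1)^3 = +1.
v=31: a=31^4·(≡14), b=31^1·(≡20) mod 31; (14|31)=+1, (20|31)=+1; (−1)^{4·1·15}·(+1)^1·(+1)^4 = +1.
v=13: a=13^1·(≡1), b=13^0·(≡6) mod 13; (1|13)=+1, (6|13)=-1; (−1)^{1·0·6}·(+1)^0·(-1)^1 = -1.
v=5: a=5^-2·(≡3), b=5^0·(≡1) mod 5; (3|5)=-1, (1|5)=+1; (−1)^{-2·0·2}·(-1)^0·(+1)^-2 = +1.
v=23: a=23^1·(≡12), b=23^0·(≡12) mod 23; (12|23)=+1, (12|23)=+1; (−1)^{1·0·11}·(+1)^0·(+1)^1 = +1.
|Ram(667667, -1176791)| = 2, even; anisotropic at {7, 13}.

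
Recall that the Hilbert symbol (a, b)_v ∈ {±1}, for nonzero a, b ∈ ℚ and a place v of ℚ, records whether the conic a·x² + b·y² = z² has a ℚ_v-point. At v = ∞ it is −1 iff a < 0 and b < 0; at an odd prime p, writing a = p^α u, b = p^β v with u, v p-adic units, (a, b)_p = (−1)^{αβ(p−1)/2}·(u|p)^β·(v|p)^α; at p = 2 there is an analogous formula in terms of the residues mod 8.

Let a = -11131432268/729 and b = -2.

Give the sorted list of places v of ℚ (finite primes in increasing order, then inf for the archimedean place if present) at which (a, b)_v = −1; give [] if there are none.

[2, 23, 29, inf]

Mod squares: a ≡ -27347, b ≡ -2. Check v ∈ {∞, 2, 3, 11, 23, 29, 41}.
v=2: v_2(a)=2, v_2(b)=1; units ≡ 5, 7 (mod 8); ε·ε+αω+βω = 0·1+2·0+1·1 ≡ 1  ⇒  (a,b)_2 = -1.
v=∞: -27347 < 0 and -2 < 0  ⇒  (a,b)_∞ = -1.
v=11: a=11^2·(≡8), b=11^0·(≡9) mod 11; (8|11)=-1, (9|11)=+1; (−1)^{2·0·5}·(-1)^0·(+1)^2 = +1.
v=23: a=23^1·(≡10), b=23^0·(≡21) mod 23; (10|23)=-1, (21|23)=-1; (−1)^{1·0·11}·(-1)^0·(-1)^1 = -1.
v=29: a=29^3·(≡12), b=29^0·(≡27) mod 29; (12|29)=-1, (27|29)=-1; (−1)^{3·0·14}·(-1)^0·(-1)^3 = -1.
v=3: a=3^-6·(≡1), b=3^0·(≡1) mod 3; (1|3)=+1, (1|3)=+1; (−1)^{-6·0·1}·(+1)^0·(+1)^-6 = +1.
v=41: a=41^1·(≡27), b=41^0·(≡39) mod 41; (27|41)=-1, (39|41)=+1; (−1)^{1·0·20}·(-1)^0·(+1)^1 = +1.
(-27347, -2 / ℚ) ramifies at {2, 23, 29, ∞}: a division algebra.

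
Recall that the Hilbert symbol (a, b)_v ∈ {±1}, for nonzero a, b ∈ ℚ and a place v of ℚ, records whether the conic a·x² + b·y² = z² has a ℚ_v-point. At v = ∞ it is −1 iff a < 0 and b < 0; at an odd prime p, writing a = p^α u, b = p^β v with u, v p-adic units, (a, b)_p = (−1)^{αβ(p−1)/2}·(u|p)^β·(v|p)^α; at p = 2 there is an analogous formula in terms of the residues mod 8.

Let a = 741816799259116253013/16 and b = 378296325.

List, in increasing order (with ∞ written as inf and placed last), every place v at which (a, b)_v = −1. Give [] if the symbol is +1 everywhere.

Mod squares: a ≡ 39997, b ≡ 20757. Check v ∈ {∞, 2, 3, 5, 11, 17, 23, 37, 47}.
v=3: a=3^18·(≡1), b=3^7·(≡1) mod 3; (1|3)=+1, (1|3)=+1; (−1)^{18·7·1}·(+1)^7·(+1)^18 = +1.
v=11: a=11^2·(≡4), b=11^1·(≡10) mod 11; (4|11)=+1, (10|11)=-1; (−1)^{2·1·5}·(+1)^1·(-1)^2 = +1.
v=5: a=5^0·(≡3), b=5^2·(≡3) mod 5; (3|5)=-1, (3|5)=-1; (−1)^{0·2·2}·(-1)^2·(-1)^0 = +1.
v=17: a=17^2·(≡2), b=17^1·(≡14) mod 17; (2|17)=+1, (14|17)=-1; (−1)^{2·1·8}·(+1)^1·(-1)^2 = +1.
v=2: v_2(a)=-4, v_2(b)=0; units ≡ 5, 5 (mod 8); ε·ε+αω+βω = 0·0+-4·1+0·1 ≡ 0  ⇒  (a,b)_2 = +1.
v=23: a=23^1·(≡5), b=23^0·(≡7) mod 23; (5|23)=-1, (7|23)=-1; (−1)^{1·0·11}·(-1)^0·(-1)^1 = -1.
v=∞: 39997 > 0 and 20757 > 0  ⇒  (a,b)_∞ = +1.
v=47: a=47^1·(≡23), b=47^0·(≡46) mod 47; (23|47)=-1, (46|47)=-1; (−1)^{1·0·23}·(-1)^0·(-1)^1 = -1.
v=37: a=37^3·(≡2), b=37^1·(≡15) mod 37; (2|37)=-1, (15|37)=-1; (−1)^{3·1·18}·(-1)^1·(-1)^3 = +1.
Ram(39997, 20757) = {23, 47}; no ℚ_23-point on the conic.

[23, 47]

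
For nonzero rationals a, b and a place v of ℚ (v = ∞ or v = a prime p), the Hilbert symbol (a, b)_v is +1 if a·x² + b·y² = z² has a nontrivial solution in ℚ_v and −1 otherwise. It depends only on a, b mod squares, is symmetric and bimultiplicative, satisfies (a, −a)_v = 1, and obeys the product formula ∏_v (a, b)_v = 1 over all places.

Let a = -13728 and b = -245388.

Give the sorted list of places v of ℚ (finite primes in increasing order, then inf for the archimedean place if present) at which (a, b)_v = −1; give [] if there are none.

Mod squares: a ≡ -858, b ≡ -3. Check v ∈ {∞, 2, 3, 11, 13}.
v=11: a=11^1·(≡6), b=11^2·(≡7) mod 11; (6|11)=-1, (7|11)=-1; (−1)^{1·2·5}·(-1)^2·(-1)^1 = -1.
v=3: a=3^1·(≡2), b=3^1·(≡2) mod 3; (2|3)=-1, (2|3)=-1; (−1)^{1·1·1}·(-1)^1·(-1)^1 = -1.
v=∞: -858 < 0 and -3 < 0  ⇒  (a,b)_∞ = -1.
v=13: a=13^1·(≡10), b=13^2·(≡4) mod 13; (10|13)=+1, (4|13)=+1; (−1)^{1·2·6}·(+1)^2·(+1)^1 = +1.
v=2: v_2(a)=5, v_2(b)=2; units ≡ 3, 5 (mod 8); ε·ε+αω+βω = 1·0+5·1+2·1 ≡ 1  ⇒  (a,b)_2 = -1.
(-858, -3 / ℚ) ramifies at {2, 3, 11, ∞}: a division algebra.

[2, 3, 11, inf]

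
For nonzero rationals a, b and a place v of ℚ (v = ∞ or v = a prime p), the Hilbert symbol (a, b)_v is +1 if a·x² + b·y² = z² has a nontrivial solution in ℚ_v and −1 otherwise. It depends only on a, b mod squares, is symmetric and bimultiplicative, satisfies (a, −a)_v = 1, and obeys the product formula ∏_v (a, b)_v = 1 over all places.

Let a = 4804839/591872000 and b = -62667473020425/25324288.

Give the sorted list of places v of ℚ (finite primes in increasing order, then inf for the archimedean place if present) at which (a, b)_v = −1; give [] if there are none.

[3, 7, 11, 13]

Mod squares: a ≡ 195, b ≡ -51051. Check v ∈ {∞, 2, 3, 5, 7, 11, 13, 17, 23}.
v=2: v_2(a)=-14, v_2(b)=-8; units ≡ 3, 5 (mod 8); ε·ε+αω+βω = 1·0+-14·1+-8·1 ≡ 0  ⇒  (a,b)_2 = +1.
v=3: a=3^7·(≡2), b=3^9·(≡2) mod 3; (2|3)=-1, (2|3)=-1; (−1)^{7·9·1}·(-1)^9·(-1)^7 = -1.
v=13: a=13^3·(≡11), b=13^5·(≡9) mod 13; (11|13)=-1, (9|13)=+1; (−1)^{3·5·6}·(-1)^5·(+1)^3 = -1.
v=5: a=5^-3·(≡4), b=5^2·(≡1) mod 5; (4|5)=+1, (1|5)=+1; (−1)^{-3·2·2}·(+1)^2·(+1)^-3 = +1.
v=∞: 195 > 0 and -51051 < 0  ⇒  (a,b)_∞ = +1.
v=7: a=7^0·(≡3), b=7^3·(≡1) mod 7; (3|7)=-1, (1|7)=+1; (−1)^{0·3·3}·(-1)^3·(+1)^0 = -1.
v=17: a=17^-2·(≡1), b=17^-1·(≡7) mod 17; (1|17)=+1, (7|17)=-1; (−1)^{-2·-1·8}·(+1)^-1·(-1)^-2 = +1.
v=11: a=11^0·(≡10), b=11^-1·(≡5) mod 11; (10|11)=-1, (5|11)=+1; (−1)^{0·-1·5}·(-1)^-1·(+1)^0 = -1.
v=23: a=23^0·(≡14), b=23^-2·(≡9) mod 23; (14|23)=-1, (9|23)=+1; (−1)^{0·-2·11}·(-1)^-2·(+1)^0 = +1.
|Ram(195, -51051)| = 4, even; anisotropic at {3, 7, 11, 13}.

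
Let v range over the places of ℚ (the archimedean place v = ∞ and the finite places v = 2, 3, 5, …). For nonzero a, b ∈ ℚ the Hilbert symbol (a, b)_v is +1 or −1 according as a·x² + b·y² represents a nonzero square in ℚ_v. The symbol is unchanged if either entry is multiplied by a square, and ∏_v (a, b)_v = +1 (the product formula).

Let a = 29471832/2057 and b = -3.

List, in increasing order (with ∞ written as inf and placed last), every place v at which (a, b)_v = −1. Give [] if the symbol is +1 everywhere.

[2, 3, 17, 23]

Mod squares: a ≡ 10166, b ≡ -3. Check v ∈ {∞, 2, 3, 11, 13, 17, 23, 37}.
v=23: a=23^1·(≡10), b=23^0·(≡20) mod 23; (10|23)=-1, (20|23)=-1; (−1)^{1·0·11}·(-1)^0·(-1)^1 = -1.
v=3: a=3^2·(≡2), b=3^1·(≡2) mod 3; (2|3)=-1, (2|3)=-1; (−1)^{2·1·1}·(-1)^1·(-1)^2 = -1.
v=11: a=11^-2·(≡10), b=11^0·(≡8) mod 11; (10|11)=-1, (8|11)=-1; (−1)^{-2·0·5}·(-1)^0·(-1)^-2 = +1.
v=2: v_2(a)=3, v_2(b)=0; units ≡ 3, 5 (mod 8); ε·ε+αω+βω = 1·0+3·1+0·1 ≡ 1  ⇒  (a,b)_2 = -1.
v=∞: 10166 > 0 and -3 < 0  ⇒  (a,b)_∞ = +1.
v=37: a=37^2·(≡30), b=37^0·(≡34) mod 37; (30|37)=+1, (34|37)=+1; (−1)^{2·0·18}·(+1)^0·(+1)^2 = +1.
v=13: a=13^1·(≡11), b=13^0·(≡10) mod 13; (11|13)=-1, (10|13)=+1; (−1)^{1·0·6}·(-1)^0·(+1)^1 = +1.
v=17: a=17^-1·(≡10), b=17^0·(≡14) mod 17; (10|17)=-1, (14|17)=-1; (−1)^{-1·0·8}·(-1)^0·(-1)^-1 = -1.
(10166, -3 / ℚ) ramifies at {2, 3, 17, 23}: a division algebra.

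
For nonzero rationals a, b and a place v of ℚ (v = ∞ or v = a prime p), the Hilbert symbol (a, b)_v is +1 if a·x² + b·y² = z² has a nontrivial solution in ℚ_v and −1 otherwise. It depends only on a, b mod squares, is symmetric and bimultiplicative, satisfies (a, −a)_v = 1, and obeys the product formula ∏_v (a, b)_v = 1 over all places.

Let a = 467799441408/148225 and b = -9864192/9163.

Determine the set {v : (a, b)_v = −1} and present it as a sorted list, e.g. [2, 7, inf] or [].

(a, b) ≡ (13, -10659) mod (ℚ^×)²; places V = {2, 3, 5, 7, 11, 13, 17, 19, ∞}.
(a,b)_∞: sgn(13)=+, sgn(-10659)=−, so +1.
(a,b)_2: α=16, β=10; u≡5, v≡5 (mod 8); ε(u)ε(v)=0·0, αω(v)=16·1, βω(u)=10·1; sum ≡ 0  ⇒  +1.
(a,b)_17: α=0, u≡4; β=-1, v≡2 (mod 17); (4|17)=+1, (2|17)=+1; sign (−1)^0·+1^-1·+1^0 = +1.
(a,b)_19: α=2, u≡14; β=1, v≡9 (mod 19); (14|19)=-1, (9|19)=+1; sign (−1)^0·-1^1·+1^2 = -1.
(a,b)_11: α=-2, u≡6; β=-1, v≡10 (mod 11); (6|11)=-1, (10|11)=-1; sign (−1)^0·-1^-1·-1^-2 = -1.
(a,b)_7: α=-2, u≡5; β=-2, v≡1 (mod 7); (5|7)=-1, (1|7)=+1; sign (−1)^0·-1^-2·+1^-2 = +1.
(a,b)_5: α=-2, u≡2; β=0, v≡1 (mod 5); (2|5)=-1, (1|5)=+1; sign (−1)^0·-1^0·+1^-2 = +1.
(a,b)_13: α=3, u≡3; β=2, v≡12 (mod 13); (3|13)=+1, (12|13)=+1; sign (−1)^0·+1^2·+1^3 = +1.
(a,b)_3: α=2, u≡1; β=1, v≡2 (mod 3); (1|3)=+1, (2|3)=-1; sign (−1)^0·+1^1·-1^2 = +1.
Ram(13, -10659) = {11, 19}; no ℚ_11-point on the conic.

[11, 19]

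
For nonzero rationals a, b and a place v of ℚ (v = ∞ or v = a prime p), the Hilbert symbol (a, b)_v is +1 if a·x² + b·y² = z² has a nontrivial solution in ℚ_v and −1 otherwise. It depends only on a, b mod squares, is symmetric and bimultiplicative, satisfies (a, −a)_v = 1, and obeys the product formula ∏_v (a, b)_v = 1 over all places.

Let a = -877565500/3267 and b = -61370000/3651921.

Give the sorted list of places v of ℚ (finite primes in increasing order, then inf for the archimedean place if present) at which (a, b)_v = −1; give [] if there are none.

Mod squares: a ≡ -10965, b ≡ -17. Check v ∈ {∞, 2, 3, 5, 7, 11, 13, 17, 19, 43}.
v=7: a=7^4·(≡1), b=7^-4·(≡4) mod 7; (1|7)=+1, (4|7)=+1; (−1)^{4·-4·3}·(+1)^-4·(+1)^4 = +1.
v=17: a=17^1·(≡1), b=17^1·(≡8) mod 17; (1|17)=+1, (8|17)=+1; (−1)^{1·1·8}·(+1)^1·(+1)^1 = +1.
v=19: a=19^0·(≡17), b=19^2·(≡18) mod 19; (17|19)=+1, (18|19)=-1; (−1)^{0·2·9}·(+1)^2·(-1)^0 = +1.
v=11: a=11^-2·(≡7), b=11^0·(≡5) mod 11; (7|11)=-1, (5|11)=+1; (−1)^{-2·0·5}·(-1)^0·(+1)^-2 = +1.
v=∞: -10965 < 0 and -17 < 0  ⇒  (a,b)_∞ = -1.
v=2: v_2(a)=2, v_2(b)=4; units ≡ 3, 7 (mod 8); ε·ε+αω+βω = 1·1+2·0+4·1 ≡ 1  ⇒  (a,b)_2 = -1.
v=13: a=13^0·(≡5), b=13^-2·(≡12) mod 13; (5|13)=-1, (12|13)=+1; (−1)^{0·-2·6}·(-1)^-2·(+1)^0 = +1.
v=5: a=5^3·(≡3), b=5^4·(≡3) mod 5; (3|5)=-1, (3|5)=-1; (−1)^{3·4·2}·(-1)^4·(-1)^3 = -1.
v=3: a=3^-3·(≡2), b=3^-2·(≡1) mod 3; (2|3)=-1, (1|3)=+1; (−1)^{-3·-2·1}·(-1)^-2·(+1)^-3 = +1.
v=43: a=43^1·(≡12), b=43^0·(≡22) mod 43; (12|43)=-1, (22|43)=-1; (−1)^{1·0·21}·(-1)^0·(-1)^1 = -1.
Ram(-10965, -17) = {2, 5, 43, ∞}; no ℚ_2-point on the conic.

[2, 5, 43, inf]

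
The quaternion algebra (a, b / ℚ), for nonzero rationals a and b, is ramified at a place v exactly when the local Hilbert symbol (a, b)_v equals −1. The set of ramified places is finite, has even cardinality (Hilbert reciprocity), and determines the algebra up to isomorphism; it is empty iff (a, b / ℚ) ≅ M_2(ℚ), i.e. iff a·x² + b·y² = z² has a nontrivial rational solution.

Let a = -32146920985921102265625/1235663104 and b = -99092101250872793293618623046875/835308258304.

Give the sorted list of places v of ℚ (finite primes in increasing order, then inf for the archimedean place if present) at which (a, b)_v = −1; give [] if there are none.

[5, 19, 23, 31, 37, inf]

(a, b) ≡ (-2945, -247110827) mod (ℚ^×)²; places V = {2, 3, 5, 7, 13, 17, 19, 23, 29, 31, 37, ∞}.
(a,b)_31: α=1, u≡17; β=1, v≡23 (mod 31); (17|31)=-1, (23|31)=-1; sign (−1)^1·-1^1·-1^1 = -1.
(a,b)_19: α=1, u≡16; β=1, v≡4 (mod 19); (16|19)=+1, (4|19)=+1; sign (−1)^1·+1^1·+1^1 = -1.
(a,b)_37: α=2, u≡17; β=3, v≡2 (mod 37); (17|37)=-1, (2|37)=-1; sign (−1)^0·-1^3·-1^2 = -1.
(a,b)_7: α=2, u≡1; β=2, v≡1 (mod 7); (1|7)=+1, (1|7)=+1; sign (−1)^0·+1^2·+1^2 = +1.
(a,b)_23: α=2, u≡5; β=5, v≡16 (mod 23); (5|23)=-1, (16|23)=+1; sign (−1)^0·-1^5·+1^2 = -1.
(a,b)_13: α=-6, u≡8; β=-8, v≡8 (mod 13); (8|13)=-1, (8|13)=-1; sign (−1)^0·-1^-8·-1^-6 = +1.
(a,b)_29: α=2, u≡22; β=3, v≡25 (mod 29); (22|29)=+1, (25|29)=+1; sign (−1)^0·+1^3·+1^2 = +1.
(a,b)_2: α=-8, β=-10; u≡7, v≡5 (mod 8); ε(u)ε(v)=1·0, αω(v)=-8·1, βω(u)=-10·0; sum ≡ 0  ⇒  +1.
(a,b)_∞: sgn(-2945)=−, sgn(-247110827)=−, so -1.
(a,b)_17: α=2, u≡2; β=3, v≡9 (mod 17); (2|17)=+1, (9|17)=+1; sign (−1)^0·+1^3·+1^2 = +1.
(a,b)_3: α=4, u≡1; β=2, v≡1 (mod 3); (1|3)=+1, (1|3)=+1; sign (−1)^0·+1^2·+1^4 = +1.
(a,b)_5: α=7, u≡4; β=10, v≡2 (mod 5); (4|5)=+1, (2|5)=-1; sign (−1)^0·+1^10·-1^7 = -1.
(-2945, -247110827 / ℚ) ramifies at {5, 19, 23, 31, 37, ∞}: a division algebra.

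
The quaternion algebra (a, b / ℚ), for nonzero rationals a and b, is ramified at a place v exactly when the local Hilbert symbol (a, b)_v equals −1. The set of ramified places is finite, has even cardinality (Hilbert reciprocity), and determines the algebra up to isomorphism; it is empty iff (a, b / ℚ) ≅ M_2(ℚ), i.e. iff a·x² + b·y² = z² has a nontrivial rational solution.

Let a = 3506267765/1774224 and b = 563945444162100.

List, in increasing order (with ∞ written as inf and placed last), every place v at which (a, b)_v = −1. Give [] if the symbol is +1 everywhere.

(a, b) ≡ (85085, 1309) mod (ℚ^×)²; places V = {2, 3, 5, 7, 11, 13, 17, 29, 37, ∞}.
(a,b)_29: α=2, u≡24; β=0, v≡9 (mod 29); (24|29)=+1, (9|29)=+1; sign (−1)^0·+1^0·+1^2 = +1.
(a,b)_5: α=1, u≡2; β=2, v≡4 (mod 5); (2|5)=-1, (4|5)=+1; sign (−1)^0·-1^2·+1^1 = +1.
(a,b)_∞: sgn(85085)=+, sgn(1309)=+, so +1.
(a,b)_37: α=-2, u≡24; β=0, v≡31 (mod 37); (24|37)=-1, (31|37)=-1; sign (−1)^0·-1^0·-1^-2 = +1.
(a,b)_11: α=1, u≡6; β=3, v≡5 (mod 11); (6|11)=-1, (5|11)=+1; sign (−1)^1·-1^3·+1^1 = +1.
(a,b)_2: α=-4, β=2; u≡5, v≡5 (mod 8); ε(u)ε(v)=0·0, αω(v)=-4·1, βω(u)=2·1; sum ≡ 0  ⇒  +1.
(a,b)_7: α=3, u≡6; β=1, v≡5 (mod 7); (6|7)=-1, (5|7)=-1; sign (−1)^1·-1^1·-1^3 = -1.
(a,b)_17: α=1, u≡12; β=3, v≡13 (mod 17); (12|17)=-1, (13|17)=+1; sign (−1)^0·-1^3·+1^1 = -1.
(a,b)_13: α=1, u≡2; β=2, v≡10 (mod 13); (2|13)=-1, (10|13)=+1; sign (−1)^0·-1^2·+1^1 = +1.
(a,b)_3: α=-4, u≡2; β=6, v≡1 (mod 3); (2|3)=-1, (1|3)=+1; sign (−1)^0·-1^6·+1^-4 = +1.
|Ram(85085, 1309)| = 2, even; anisotropic at {7, 17}.

[7, 17]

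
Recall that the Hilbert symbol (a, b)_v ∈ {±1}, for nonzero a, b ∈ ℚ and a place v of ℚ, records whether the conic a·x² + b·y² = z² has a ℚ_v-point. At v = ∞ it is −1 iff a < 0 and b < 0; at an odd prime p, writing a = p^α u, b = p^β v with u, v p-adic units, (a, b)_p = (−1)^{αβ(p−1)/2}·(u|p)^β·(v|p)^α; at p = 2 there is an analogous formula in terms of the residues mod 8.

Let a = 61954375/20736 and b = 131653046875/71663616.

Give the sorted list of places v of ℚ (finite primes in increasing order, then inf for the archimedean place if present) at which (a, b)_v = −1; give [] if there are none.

(a, b) ≡ (7, 3570) mod (ℚ^×)²; places V = {2, 3, 5, 7, 17, ∞}.
(a,b)_2: α=-8, β=-15; u≡7, v≡1 (mod 8); ε(u)ε(v)=1·0, αω(v)=-8·0, βω(u)=-15·0; sum ≡ 0  ⇒  +1.
(a,b)_7: α=3, u≡2; β=3, v≡3 (mod 7); (2|7)=+1, (3|7)=-1; sign (−1)^1·+1^3·-1^3 = +1.
(a,b)_∞: sgn(7)=+, sgn(3570)=+, so +1.
(a,b)_17: α=2, u≡3; β=3, v≡7 (mod 17); (3|17)=-1, (7|17)=-1; sign (−1)^0·-1^3·-1^2 = -1.
(a,b)_5: α=4, u≡2; β=7, v≡4 (mod 5); (2|5)=-1, (4|5)=+1; sign (−1)^0·-1^7·+1^4 = -1.
(a,b)_3: α=-4, u≡1; β=-7, v≡2 (mod 3); (1|3)=+1, (2|3)=-1; sign (−1)^0·+1^-7·-1^-4 = +1.
Ram(7, 3570) = {5, 17}; no ℚ_5-point on the conic.

[5, 17]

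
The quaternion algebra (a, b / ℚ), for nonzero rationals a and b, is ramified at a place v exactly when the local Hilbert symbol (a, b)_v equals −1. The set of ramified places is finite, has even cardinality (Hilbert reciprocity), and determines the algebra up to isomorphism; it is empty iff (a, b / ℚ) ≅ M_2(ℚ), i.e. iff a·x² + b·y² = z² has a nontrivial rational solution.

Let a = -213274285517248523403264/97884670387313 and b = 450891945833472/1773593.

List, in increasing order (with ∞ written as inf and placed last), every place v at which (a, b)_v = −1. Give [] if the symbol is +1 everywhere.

[]

(a, b) ≡ (-17, 221) mod (ℚ^×)²; places V = {2, 3, 11, 13, 17, 19, 23, 29, ∞}.
(a,b)_∞: sgn(-17)=−, sgn(221)=+, so +1.
(a,b)_23: α=-2, u≡2; β=0, v≡17 (mod 23); (2|23)=+1, (17|23)=-1; sign (−1)^0·+1^0·-1^-2 = +1.
(a,b)_19: α=-4, u≡8; β=-2, v≡12 (mod 19); (8|19)=-1, (12|19)=-1; sign (−1)^0·-1^-2·-1^-4 = +1.
(a,b)_17: α=-5, u≡16; β=-3, v≡13 (mod 17); (16|17)=+1, (13|17)=+1; sign (−1)^0·+1^-3·+1^-5 = +1.
(a,b)_3: α=4, u≡1; β=4, v≡2 (mod 3); (1|3)=+1, (2|3)=-1; sign (−1)^0·+1^4·-1^4 = +1.
(a,b)_13: α=8, u≡4; β=5, v≡4 (mod 13); (4|13)=+1, (4|13)=+1; sign (−1)^0·+1^5·+1^8 = +1.
(a,b)_29: α=2, u≡8; β=0, v≡15 (mod 29); (8|29)=-1, (15|29)=-1; sign (−1)^0·-1^0·-1^2 = +1.
(a,b)_2: α=18, β=10; u≡7, v≡5 (mod 8); ε(u)ε(v)=1·0, αω(v)=18·1, βω(u)=10·0; sum ≡ 0  ⇒  +1.
(a,b)_11: α=4, u≡1; β=4, v≡5 (mod 11); (1|11)=+1, (5|11)=+1; sign (−1)^0·+1^4·+1^4 = +1.
Ram(a, b) = ∅: the form -17·x² + 221·y² − z² is isotropic over every ℚ_v, so by Hasse–Minkowski it is isotropic over ℚ.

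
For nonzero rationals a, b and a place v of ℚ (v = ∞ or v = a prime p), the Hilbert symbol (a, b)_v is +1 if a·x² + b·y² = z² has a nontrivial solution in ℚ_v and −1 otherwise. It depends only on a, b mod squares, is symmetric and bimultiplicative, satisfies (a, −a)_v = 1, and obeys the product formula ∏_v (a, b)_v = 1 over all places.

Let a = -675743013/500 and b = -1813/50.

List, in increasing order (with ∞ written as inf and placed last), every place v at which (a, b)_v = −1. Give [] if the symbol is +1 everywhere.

[2, 17, 37, inf]

(a, b) ≡ (-5865, -74) mod (ℚ^×)²; places V = {2, 3, 5, 7, 11, 17, 23, 37, ∞}.
(a,b)_5: α=-3, u≡3; β=-2, v≡1 (mod 5); (3|5)=-1, (1|5)=+1; sign (−1)^0·-1^-2·+1^-3 = +1.
(a,b)_∞: sgn(-5865)=−, sgn(-74)=−, so -1.
(a,b)_2: α=-2, β=-1; u≡7, v≡3 (mod 8); ε(u)ε(v)=1·1, αω(v)=-2·1, βω(u)=-1·0; sum ≡ 1  ⇒  -1.
(a,b)_23: α=3, u≡22; β=0, v≡1 (mod 23); (22|23)=-1, (1|23)=+1; sign (−1)^0·-1^0·+1^3 = +1.
(a,b)_7: α=0, u≡2; β=2, v≡5 (mod 7); (2|7)=+1, (5|7)=-1; sign (−1)^0·+1^2·-1^0 = +1.
(a,b)_11: α=2, u≡5; β=0, v≡4 (mod 11); (5|11)=+1, (4|11)=+1; sign (−1)^0·+1^0·+1^2 = +1.
(a,b)_17: α=1, u≡7; β=0, v≡11 (mod 17); (7|17)=-1, (11|17)=-1; sign (−1)^0·-1^0·-1^1 = -1.
(a,b)_3: α=3, u≡1; β=0, v≡1 (mod 3); (1|3)=+1, (1|3)=+1; sign (−1)^0·+1^0·+1^3 = +1.
(a,b)_37: α=0, u≡24; β=1, v≡19 (mod 37); (24|37)=-1, (19|37)=-1; sign (−1)^0·-1^1·-1^0 = -1.
Ram(-5865, -74) = {2, 17, 37, ∞}; no ℚ_2-point on the conic.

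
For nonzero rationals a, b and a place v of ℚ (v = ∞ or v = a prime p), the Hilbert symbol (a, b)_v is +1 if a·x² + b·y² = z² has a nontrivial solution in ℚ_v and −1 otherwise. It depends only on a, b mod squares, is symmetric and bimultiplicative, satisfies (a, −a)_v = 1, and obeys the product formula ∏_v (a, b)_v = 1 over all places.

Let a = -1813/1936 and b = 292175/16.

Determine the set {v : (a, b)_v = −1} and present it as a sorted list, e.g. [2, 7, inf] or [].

(a, b) ≡ (-37, 11687) mod (ℚ^×)²; places V = {2, 5, 7, 11, 13, 29, 31, 37, ∞}.
(a,b)_7: α=2, u≡3; β=0, v≡1 (mod 7); (3|7)=-1, (1|7)=+1; sign (−1)^0·-1^0·+1^2 = +1.
(a,b)_29: α=0, u≡27; β=1, v≡8 (mod 29); (27|29)=-1, (8|29)=-1; sign (−1)^0·-1^1·-1^0 = -1.
(a,b)_13: α=0, u≡6; β=1, v≡8 (mod 13); (6|13)=-1, (8|13)=-1; sign (−1)^0·-1^1·-1^0 = -1.
(a,b)_37: α=1, u≡36; β=0, v≡13 (mod 37); (36|37)=+1, (13|37)=-1; sign (−1)^0·+1^0·-1^1 = -1.
(a,b)_31: α=0, u≡10; β=1, v≡2 (mod 31); (10|31)=+1, (2|31)=+1; sign (−1)^0·+1^1·+1^0 = +1.
(a,b)_2: α=-4, β=-4; u≡3, v≡7 (mod 8); ε(u)ε(v)=1·1, αω(v)=-4·0, βω(u)=-4·1; sum ≡ 1  ⇒  -1.
(a,b)_11: α=-2, u≡7; β=0, v≡3 (mod 11); (7|11)=-1, (3|11)=+1; sign (−1)^0·-1^0·+1^-2 = +1.
(a,b)_∞: sgn(-37)=−, sgn(11687)=+, so +1.
(a,b)_5: α=0, u≡2; β=2, v≡2 (mod 5); (2|5)=-1, (2|5)=-1; sign (−1)^0·-1^2·-1^0 = +1.
Ram(-37, 11687) = {2, 13, 29, 37}; no ℚ_2-point on the conic.

[2, 13, 29, 37]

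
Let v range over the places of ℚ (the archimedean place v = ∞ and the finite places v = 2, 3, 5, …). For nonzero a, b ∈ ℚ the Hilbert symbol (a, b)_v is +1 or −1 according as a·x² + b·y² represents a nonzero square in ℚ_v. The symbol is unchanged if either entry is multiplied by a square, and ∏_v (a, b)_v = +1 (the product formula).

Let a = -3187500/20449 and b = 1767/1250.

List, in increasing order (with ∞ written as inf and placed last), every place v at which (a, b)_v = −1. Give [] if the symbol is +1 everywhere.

Mod squares: a ≡ -51, b ≡ 3534. Check v ∈ {∞, 2, 3, 5, 11, 13, 17, 19, 31}.
v=31: a=31^0·(≡27), b=31^1·(≡15) mod 31; (27|31)=-1, (15|31)=-1; (−1)^{0·1·15}·(-1)^1·(-1)^0 = -1.
v=11: a=11^-2·(≡9), b=11^0·(≡1) mod 11; (9|11)=+1, (1|11)=+1; (−1)^{-2·0·5}·(+1)^0·(+1)^-2 = +1.
v=∞: -51 < 0 and 3534 > 0  ⇒  (a,b)_∞ = +1.
v=13: a=13^-2·(≡12), b=13^0·(≡6) mod 13; (12|13)=+1, (6|13)=-1; (−1)^{-2·0·6}·(+1)^0·(-1)^-2 = +1.
v=3: a=3^1·(≡1), b=3^1·(≡2) mod 3; (1|3)=+1, (2|3)=-1; (−1)^{1·1·1}·(+1)^1·(-1)^1 = +1.
v=19: a=19^0·(≡7), b=19^1·(≡10) mod 19; (7|19)=+1, (10|19)=-1; (−1)^{0·1·9}·(+1)^1·(-1)^0 = +1.
v=17: a=17^1·(≡12), b=17^0·(≡15) mod 17; (12|17)=-1, (15|17)=+1; (−1)^{1·0·8}·(-1)^0·(+1)^1 = +1.
v=5: a=5^6·(≡4), b=5^-4·(≡1) mod 5; (4|5)=+1, (1|5)=+1; (−1)^{6·-4·2}·(+1)^-4·(+1)^6 = +1.
v=2: v_2(a)=2, v_2(b)=-1; units ≡ 5, 7 (mod 8); ε·ε+αω+βω = 0·1+2·0+-1·1 ≡ 1  ⇒  (a,b)_2 = -1.
Ram(-51, 3534) = {2, 31}; no ℚ_2-point on the conic.

[2, 31]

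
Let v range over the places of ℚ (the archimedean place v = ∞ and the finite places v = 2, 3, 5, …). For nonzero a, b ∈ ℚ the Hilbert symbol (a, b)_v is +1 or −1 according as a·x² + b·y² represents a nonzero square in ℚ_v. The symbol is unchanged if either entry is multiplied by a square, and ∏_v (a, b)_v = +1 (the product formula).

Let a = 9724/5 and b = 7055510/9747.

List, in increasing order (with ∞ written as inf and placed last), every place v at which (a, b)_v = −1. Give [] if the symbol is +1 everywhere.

Mod squares: a ≡ 12155, b ≡ 3570. Check v ∈ {∞, 2, 3, 5, 7, 11, 13, 17, 19}.
v=5: a=5^-1·(≡4), b=5^1·(≡1) mod 5; (4|5)=+1, (1|5)=+1; (−1)^{-1·1·2}·(+1)^1·(+1)^-1 = +1.
v=13: a=13^1·(≡4), b=13^0·(≡2) mod 13; (4|13)=+1, (2|13)=-1; (−1)^{1·0·6}·(+1)^0·(-1)^1 = -1.
v=19: a=19^0·(≡3), b=19^-2·(≡11) mod 19; (3|19)=-1, (11|19)=+1; (−1)^{0·-2·9}·(-1)^-2·(+1)^0 = +1.
v=7: a=7^0·(≡3), b=7^3·(≡6) mod 7; (3|7)=-1, (6|7)=-1; (−1)^{0·3·3}·(-1)^3·(-1)^0 = -1.
v=17: a=17^1·(≡9), b=17^1·(≡10) mod 17; (9|17)=+1, (10|17)=-1; (−1)^{1·1·8}·(+1)^1·(-1)^1 = -1.
v=2: v_2(a)=2, v_2(b)=1; units ≡ 3, 1 (mod 8); ε·ε+αω+βω = 1·0+2·0+1·1 ≡ 1  ⇒  (a,b)_2 = -1.
v=3: a=3^0·(≡2), b=3^-3·(≡2) mod 3; (2|3)=-1, (2|3)=-1; (−1)^{0·-3·1}·(-1)^-3·(-1)^0 = -1.
v=11: a=11^1·(≡3), b=11^2·(≡10) mod 11; (3|11)=+1, (10|11)=-1; (−1)^{1·2·5}·(+1)^2·(-1)^1 = -1.
v=∞: 12155 > 0 and 3570 > 0  ⇒  (a,b)_∞ = +1.
Ram(12155, 3570) = {2, 3, 7, 11, 13, 17}; no ℚ_2-point on the conic.

[2, 3, 7, 11, 13, 17]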